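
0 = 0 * 51111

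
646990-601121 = 45869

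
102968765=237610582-134641817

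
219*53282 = 11668758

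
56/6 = 28/3 = 9.33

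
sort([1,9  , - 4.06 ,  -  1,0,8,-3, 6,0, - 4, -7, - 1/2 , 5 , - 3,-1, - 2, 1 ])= [ - 7 , - 4.06, - 4, - 3  , - 3, - 2, - 1,  -  1, - 1/2,0,0, 1,1,5,6,8,  9] 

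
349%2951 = 349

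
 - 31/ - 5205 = 31/5205 = 0.01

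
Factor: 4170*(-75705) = -2^1*3^2*5^2 * 7^2*103^1*139^1= -  315689850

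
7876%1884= 340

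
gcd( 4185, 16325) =5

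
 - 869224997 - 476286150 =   -  1345511147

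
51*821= 41871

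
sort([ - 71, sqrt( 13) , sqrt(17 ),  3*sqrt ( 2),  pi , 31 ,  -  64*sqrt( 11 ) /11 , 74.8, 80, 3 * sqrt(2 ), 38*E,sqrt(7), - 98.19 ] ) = [  -  98.19, - 71, - 64*sqrt( 11)/11, sqrt( 7),pi, sqrt ( 13 ),sqrt ( 17),  3*sqrt( 2), 3*sqrt(2),31, 74.8, 80, 38*E ] 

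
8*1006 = 8048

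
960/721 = 960/721 =1.33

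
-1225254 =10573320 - 11798574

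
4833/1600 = 4833/1600  =  3.02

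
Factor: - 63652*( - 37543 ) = 2^2*11^1*3413^1*15913^1 = 2389687036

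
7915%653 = 79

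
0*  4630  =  0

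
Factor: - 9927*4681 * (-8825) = 410082632775 = 3^2 * 5^2*31^1*151^1*353^1*1103^1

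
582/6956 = 291/3478 = 0.08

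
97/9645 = 97/9645 = 0.01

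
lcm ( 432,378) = 3024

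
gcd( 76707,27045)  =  9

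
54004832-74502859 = -20498027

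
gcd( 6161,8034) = 1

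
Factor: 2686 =2^1 * 17^1*79^1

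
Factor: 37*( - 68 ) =  -  2516 = -2^2*17^1*37^1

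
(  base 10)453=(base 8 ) 705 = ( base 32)E5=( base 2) 111000101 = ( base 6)2033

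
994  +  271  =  1265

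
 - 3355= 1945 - 5300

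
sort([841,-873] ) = [ - 873,841 ]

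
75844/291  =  75844/291 = 260.63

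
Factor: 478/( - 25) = -2^1*5^( - 2)*239^1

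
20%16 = 4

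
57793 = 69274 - 11481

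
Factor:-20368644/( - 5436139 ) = 2^2 * 3^1*491^1*3457^1 * 5436139^(-1 ) 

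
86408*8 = 691264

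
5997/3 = 1999 = 1999.00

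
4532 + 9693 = 14225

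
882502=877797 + 4705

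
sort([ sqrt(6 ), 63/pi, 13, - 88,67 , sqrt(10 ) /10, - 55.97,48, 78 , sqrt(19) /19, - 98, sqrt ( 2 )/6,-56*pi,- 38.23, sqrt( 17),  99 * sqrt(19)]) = [ - 56*pi, - 98,-88, - 55.97, -38.23, sqrt(19)/19,sqrt( 2 ) /6, sqrt(10 ) /10, sqrt( 6 ), sqrt (17 ),13,  63/pi,48, 67, 78,99*sqrt (19 )]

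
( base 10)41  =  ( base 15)2b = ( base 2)101001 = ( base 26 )1f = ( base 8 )51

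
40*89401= 3576040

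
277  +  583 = 860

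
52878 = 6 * 8813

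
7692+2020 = 9712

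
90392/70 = 1291 + 11/35 = 1291.31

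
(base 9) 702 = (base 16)239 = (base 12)3B5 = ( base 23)11h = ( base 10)569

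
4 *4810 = 19240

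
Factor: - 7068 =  - 2^2*3^1*19^1*31^1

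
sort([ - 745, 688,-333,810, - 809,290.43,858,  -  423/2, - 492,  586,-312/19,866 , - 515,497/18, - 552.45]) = [-809,-745, -552.45, - 515, - 492 ,  -  333, - 423/2, - 312/19,497/18,290.43, 586,688, 810, 858,866]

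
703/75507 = 703/75507 = 0.01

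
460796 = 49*9404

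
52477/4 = 52477/4 = 13119.25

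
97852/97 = 1008 + 76/97 = 1008.78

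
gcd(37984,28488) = 9496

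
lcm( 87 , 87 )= 87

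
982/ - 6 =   -  491/3 = -163.67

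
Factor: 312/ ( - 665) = - 2^3 * 3^1 * 5^ ( - 1)* 7^(- 1 )*13^1*19^(- 1 ) 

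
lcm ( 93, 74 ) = 6882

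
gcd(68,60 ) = 4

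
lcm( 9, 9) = 9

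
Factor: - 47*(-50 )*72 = 2^4 *3^2*5^2  *  47^1=169200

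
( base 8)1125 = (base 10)597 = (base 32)IL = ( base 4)21111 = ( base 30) jr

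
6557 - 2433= 4124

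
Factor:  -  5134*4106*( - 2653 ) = 2^2 *7^1*17^1*151^1*379^1 * 2053^1 = 55925781212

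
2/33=2/33= 0.06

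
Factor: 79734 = 2^1 * 3^1 *97^1  *137^1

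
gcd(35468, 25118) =2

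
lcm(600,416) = 31200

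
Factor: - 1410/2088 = -235/348= - 2^( - 2)*3^( - 1)*5^1*29^( - 1) * 47^1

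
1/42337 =1/42337 = 0.00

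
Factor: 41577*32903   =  1368008031 = 3^1*13^1 * 2531^1*13859^1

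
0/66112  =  0=0.00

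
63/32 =63/32 = 1.97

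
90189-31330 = 58859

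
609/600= 1 + 3/200 = 1.01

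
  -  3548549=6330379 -9878928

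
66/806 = 33/403 = 0.08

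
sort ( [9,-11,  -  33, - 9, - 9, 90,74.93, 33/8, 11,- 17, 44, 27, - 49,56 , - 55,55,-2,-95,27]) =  [ - 95,  -  55, - 49,-33, -17, - 11,  -  9, - 9,  -  2, 33/8, 9, 11, 27,  27, 44, 55, 56, 74.93 , 90]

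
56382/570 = 98 + 87/95 = 98.92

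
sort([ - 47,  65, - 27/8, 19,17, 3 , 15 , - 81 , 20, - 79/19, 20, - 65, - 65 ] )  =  [ - 81, - 65, - 65, - 47, - 79/19, - 27/8,3, 15  ,  17,19, 20,20,65 ] 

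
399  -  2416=-2017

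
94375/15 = 6291 + 2/3 = 6291.67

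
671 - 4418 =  - 3747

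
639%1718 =639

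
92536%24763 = 18247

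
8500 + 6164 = 14664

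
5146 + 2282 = 7428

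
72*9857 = 709704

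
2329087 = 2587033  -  257946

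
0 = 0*618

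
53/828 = 53/828 = 0.06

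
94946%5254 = 374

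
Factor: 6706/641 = 2^1*7^1* 479^1*641^( - 1)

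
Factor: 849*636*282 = 2^3*3^3*47^1*53^1 * 283^1= 152269848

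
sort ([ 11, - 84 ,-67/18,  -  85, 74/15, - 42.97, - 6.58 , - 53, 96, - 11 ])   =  [ - 85, - 84, - 53, - 42.97,  -  11, -6.58, - 67/18, 74/15, 11,96] 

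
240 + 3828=4068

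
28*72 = 2016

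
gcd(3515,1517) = 37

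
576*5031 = 2897856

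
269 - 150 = 119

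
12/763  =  12/763 = 0.02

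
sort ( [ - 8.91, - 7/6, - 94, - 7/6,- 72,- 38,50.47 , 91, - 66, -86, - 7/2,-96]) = [ - 96, - 94, -86, - 72, - 66,-38,-8.91 , - 7/2, - 7/6, - 7/6  ,  50.47, 91]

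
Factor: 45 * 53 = 2385= 3^2*5^1*53^1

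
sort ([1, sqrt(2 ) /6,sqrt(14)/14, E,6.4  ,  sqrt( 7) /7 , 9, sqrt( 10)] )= [sqrt(2)/6,sqrt (14)/14,sqrt( 7 ) /7, 1,E,sqrt( 10),6.4,9]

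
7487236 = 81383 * 92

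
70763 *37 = 2618231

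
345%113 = 6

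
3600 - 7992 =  - 4392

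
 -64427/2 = -64427/2 = -32213.50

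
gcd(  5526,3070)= 614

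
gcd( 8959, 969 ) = 17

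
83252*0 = 0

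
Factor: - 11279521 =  - 11^1*19^1*29^1*1861^1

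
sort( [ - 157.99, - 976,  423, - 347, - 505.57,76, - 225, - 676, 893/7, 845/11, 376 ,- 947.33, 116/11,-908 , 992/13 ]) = [ - 976, - 947.33,  -  908 , - 676, - 505.57, - 347,-225, - 157.99, 116/11,76,992/13, 845/11,893/7,376,423 ]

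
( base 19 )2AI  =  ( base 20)26A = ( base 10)930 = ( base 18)2fc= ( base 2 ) 1110100010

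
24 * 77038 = 1848912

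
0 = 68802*0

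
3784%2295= 1489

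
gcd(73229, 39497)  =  1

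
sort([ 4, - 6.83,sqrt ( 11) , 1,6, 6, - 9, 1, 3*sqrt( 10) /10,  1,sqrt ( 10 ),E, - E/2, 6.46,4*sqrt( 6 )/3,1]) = [ - 9,-6.83, - E/2,3*sqrt (10 )/10,  1,1, 1, 1,E,  sqrt( 10), 4*sqrt( 6) /3, sqrt( 11),4, 6,6,  6.46] 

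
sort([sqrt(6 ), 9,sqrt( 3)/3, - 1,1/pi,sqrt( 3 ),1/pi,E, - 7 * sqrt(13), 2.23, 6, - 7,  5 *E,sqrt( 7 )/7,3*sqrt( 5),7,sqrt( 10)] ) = [ - 7*sqrt( 13),-7, - 1,1/pi,1/pi , sqrt( 7)/7,sqrt( 3)/3,sqrt(3 ),2.23,sqrt( 6 ),E,sqrt( 10),  6, 3*sqrt(5),7,  9 , 5*E]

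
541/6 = 90 + 1/6 = 90.17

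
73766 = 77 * 958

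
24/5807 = 24/5807=0.00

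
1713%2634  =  1713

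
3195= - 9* ( - 355)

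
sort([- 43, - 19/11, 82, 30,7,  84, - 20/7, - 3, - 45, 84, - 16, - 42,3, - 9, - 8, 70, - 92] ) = [ - 92,-45,- 43,  -  42, - 16, - 9, - 8, - 3, - 20/7, - 19/11, 3,7, 30,70, 82, 84,  84]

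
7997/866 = 7997/866 = 9.23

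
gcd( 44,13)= 1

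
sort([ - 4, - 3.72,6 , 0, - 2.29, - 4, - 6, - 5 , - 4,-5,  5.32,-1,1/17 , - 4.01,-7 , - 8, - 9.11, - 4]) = [-9.11, - 8, - 7, - 6, - 5, -5, - 4.01, - 4 , - 4, - 4, - 4, - 3.72, - 2.29, - 1,0  ,  1/17,5.32,6] 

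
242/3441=242/3441 = 0.07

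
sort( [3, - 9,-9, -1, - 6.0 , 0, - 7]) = [ - 9,-9, - 7 , - 6.0, - 1,0, 3 ] 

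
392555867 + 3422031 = 395977898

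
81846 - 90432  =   - 8586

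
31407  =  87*361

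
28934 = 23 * 1258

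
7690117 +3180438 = 10870555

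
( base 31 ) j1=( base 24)10E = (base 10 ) 590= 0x24E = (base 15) 295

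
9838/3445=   2 + 2948/3445 =2.86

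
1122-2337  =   - 1215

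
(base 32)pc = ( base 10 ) 812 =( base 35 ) n7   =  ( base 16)32c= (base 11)679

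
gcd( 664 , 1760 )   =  8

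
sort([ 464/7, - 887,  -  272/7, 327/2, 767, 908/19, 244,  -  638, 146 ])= [- 887,  -  638,-272/7, 908/19 , 464/7,146,327/2, 244, 767 ] 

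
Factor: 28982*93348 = 2705411736 = 2^3 *3^2*43^1 * 337^1*2593^1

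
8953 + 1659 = 10612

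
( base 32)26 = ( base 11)64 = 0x46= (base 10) 70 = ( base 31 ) 28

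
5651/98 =57 + 65/98 = 57.66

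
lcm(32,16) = 32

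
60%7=4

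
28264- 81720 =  - 53456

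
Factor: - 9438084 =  - 2^2 * 3^2*409^1*641^1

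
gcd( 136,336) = 8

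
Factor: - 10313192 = -2^3 * 1289149^1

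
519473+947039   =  1466512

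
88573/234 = 88573/234 = 378.52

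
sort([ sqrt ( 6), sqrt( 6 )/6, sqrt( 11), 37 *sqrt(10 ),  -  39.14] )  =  [-39.14, sqrt( 6 ) /6, sqrt(6 ), sqrt( 11 ), 37*sqrt(10) ]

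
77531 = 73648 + 3883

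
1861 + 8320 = 10181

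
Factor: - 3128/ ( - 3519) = 8/9 = 2^3*3^( - 2) 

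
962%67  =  24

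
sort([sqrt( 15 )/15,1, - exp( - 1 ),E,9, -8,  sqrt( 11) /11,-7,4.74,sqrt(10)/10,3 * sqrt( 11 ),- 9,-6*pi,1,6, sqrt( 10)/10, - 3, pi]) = [-6* pi,-9,-8,-7,-3 ,-exp ( - 1),sqrt( 15)/15,sqrt(11)/11,  sqrt (10 )/10,sqrt( 10 ) /10,1, 1,E,  pi, 4.74,6,9 , 3*sqrt( 11)]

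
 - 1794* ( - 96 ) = 172224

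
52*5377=279604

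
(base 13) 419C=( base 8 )21576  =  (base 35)7el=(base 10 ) 9086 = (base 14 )3450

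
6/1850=3/925 = 0.00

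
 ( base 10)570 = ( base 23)11i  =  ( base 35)ga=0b1000111010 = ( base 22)13K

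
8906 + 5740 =14646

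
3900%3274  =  626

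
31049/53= 585  +  44/53  =  585.83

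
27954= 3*9318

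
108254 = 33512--74742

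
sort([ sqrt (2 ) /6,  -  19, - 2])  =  [ - 19, - 2, sqrt(2 ) /6]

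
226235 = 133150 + 93085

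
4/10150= 2/5075= 0.00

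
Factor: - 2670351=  - 3^1*890117^1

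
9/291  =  3/97  =  0.03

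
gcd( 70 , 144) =2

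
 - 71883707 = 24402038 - 96285745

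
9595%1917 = 10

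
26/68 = 13/34  =  0.38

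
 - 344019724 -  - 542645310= 198625586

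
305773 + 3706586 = 4012359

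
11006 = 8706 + 2300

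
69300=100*693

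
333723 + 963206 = 1296929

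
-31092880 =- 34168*910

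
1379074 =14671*94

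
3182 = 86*37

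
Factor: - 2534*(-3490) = 2^2*5^1*7^1*181^1 * 349^1 = 8843660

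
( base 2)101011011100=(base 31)2RL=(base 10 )2780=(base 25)4B5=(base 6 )20512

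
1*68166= 68166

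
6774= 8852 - 2078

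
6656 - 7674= - 1018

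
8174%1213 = 896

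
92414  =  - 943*( - 98)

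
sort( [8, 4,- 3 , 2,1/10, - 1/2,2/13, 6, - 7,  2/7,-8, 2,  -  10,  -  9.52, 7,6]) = [  -  10 ,- 9.52 ,  -  8, - 7, - 3,-1/2,1/10,2/13,2/7,2,2,4,6,6,7,8]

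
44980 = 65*692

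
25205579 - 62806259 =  - 37600680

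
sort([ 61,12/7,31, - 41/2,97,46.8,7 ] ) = [ - 41/2,12/7,  7,31 , 46.8,61,97]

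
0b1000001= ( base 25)2f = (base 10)65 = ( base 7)122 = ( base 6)145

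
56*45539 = 2550184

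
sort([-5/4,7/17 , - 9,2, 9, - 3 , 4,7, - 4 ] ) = [ - 9, - 4,  -  3, - 5/4,  7/17,2 , 4,7,  9 ] 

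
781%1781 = 781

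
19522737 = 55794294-36271557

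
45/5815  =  9/1163= 0.01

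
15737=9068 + 6669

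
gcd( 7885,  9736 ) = 1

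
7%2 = 1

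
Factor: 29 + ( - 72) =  - 43^1 = - 43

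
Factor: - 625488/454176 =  - 2^(-1)*3^(-1 ) * 19^( - 1)*157^1=- 157/114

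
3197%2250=947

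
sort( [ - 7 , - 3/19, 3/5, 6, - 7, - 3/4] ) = [ - 7, - 7,-3/4, - 3/19  ,  3/5, 6 ]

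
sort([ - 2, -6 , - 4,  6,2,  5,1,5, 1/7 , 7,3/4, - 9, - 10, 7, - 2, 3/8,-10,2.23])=[-10,-10,-9,-6, - 4, -2,-2,1/7, 3/8 , 3/4, 1 , 2,2.23 , 5, 5,6,7,7 ] 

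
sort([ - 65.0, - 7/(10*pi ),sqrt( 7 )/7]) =[ - 65.0  , - 7/( 10 * pi ),  sqrt(7 ) /7]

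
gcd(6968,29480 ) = 536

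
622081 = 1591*391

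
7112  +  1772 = 8884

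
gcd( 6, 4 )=2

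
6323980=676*9355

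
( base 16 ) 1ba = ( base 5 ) 3232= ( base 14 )238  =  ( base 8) 672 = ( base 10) 442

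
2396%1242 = 1154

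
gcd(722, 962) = 2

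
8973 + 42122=51095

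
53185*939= 49940715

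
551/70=551/70= 7.87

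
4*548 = 2192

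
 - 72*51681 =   -  3721032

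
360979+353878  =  714857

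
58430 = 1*58430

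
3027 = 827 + 2200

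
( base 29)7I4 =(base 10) 6413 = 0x190d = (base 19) hea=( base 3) 22210112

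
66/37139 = 66/37139 = 0.00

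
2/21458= 1/10729 =0.00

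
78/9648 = 13/1608=0.01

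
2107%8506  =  2107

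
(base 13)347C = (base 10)7370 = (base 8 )16312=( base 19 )117h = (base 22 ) F50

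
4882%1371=769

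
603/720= 67/80 = 0.84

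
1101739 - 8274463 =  - 7172724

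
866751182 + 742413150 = 1609164332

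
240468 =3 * 80156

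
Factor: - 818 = -2^1 * 409^1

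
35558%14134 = 7290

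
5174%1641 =251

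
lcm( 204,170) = 1020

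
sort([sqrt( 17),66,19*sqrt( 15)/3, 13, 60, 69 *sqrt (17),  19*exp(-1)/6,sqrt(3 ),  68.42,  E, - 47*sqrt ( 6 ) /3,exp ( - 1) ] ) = [ - 47*sqrt( 6 ) /3,  exp(-1),19*exp( - 1 ) /6,sqrt(3 ),E, sqrt( 17 ), 13,19*sqrt (15 ) /3 , 60,66,  68.42,69 * sqrt(17)]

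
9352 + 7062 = 16414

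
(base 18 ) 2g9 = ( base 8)1661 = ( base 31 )UF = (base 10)945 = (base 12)669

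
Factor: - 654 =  - 2^1 * 3^1*109^1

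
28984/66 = 439+5/33  =  439.15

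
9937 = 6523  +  3414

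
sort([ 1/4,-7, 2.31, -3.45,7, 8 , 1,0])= [ - 7,- 3.45, 0, 1/4, 1,2.31 , 7 , 8]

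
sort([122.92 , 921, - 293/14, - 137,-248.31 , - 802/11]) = [  -  248.31,-137, - 802/11, - 293/14, 122.92,921 ]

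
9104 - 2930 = 6174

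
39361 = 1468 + 37893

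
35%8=3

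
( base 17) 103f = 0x1373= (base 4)1031303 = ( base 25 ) 7O4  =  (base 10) 4979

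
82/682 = 41/341 = 0.12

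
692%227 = 11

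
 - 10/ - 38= 5/19 = 0.26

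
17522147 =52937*331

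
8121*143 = 1161303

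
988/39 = 25+1/3= 25.33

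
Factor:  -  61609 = -61609^1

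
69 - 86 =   -  17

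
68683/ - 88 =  - 68683/88= - 780.49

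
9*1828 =16452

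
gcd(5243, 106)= 1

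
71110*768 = 54612480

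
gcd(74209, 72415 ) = 1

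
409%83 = 77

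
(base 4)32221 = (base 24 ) 1F1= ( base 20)26H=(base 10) 937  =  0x3A9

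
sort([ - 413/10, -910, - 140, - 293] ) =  [ - 910, - 293,- 140, - 413/10]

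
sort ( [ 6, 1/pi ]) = [1/pi, 6]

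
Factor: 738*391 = 2^1* 3^2*17^1*23^1 * 41^1  =  288558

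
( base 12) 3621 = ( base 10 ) 6073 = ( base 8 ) 13671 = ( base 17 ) 1404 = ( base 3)22022221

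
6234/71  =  6234/71 = 87.80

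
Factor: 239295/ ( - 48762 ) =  - 265/54  =  - 2^( - 1)*3^( - 3 )*5^1*53^1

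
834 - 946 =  - 112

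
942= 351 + 591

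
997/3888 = 997/3888 = 0.26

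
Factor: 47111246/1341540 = 2^( - 1 ) *3^( - 2 )* 5^(  -  1 ) * 7^2*13^1*29^( - 1 )*257^( - 1)*36979^1 = 23555623/670770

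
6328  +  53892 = 60220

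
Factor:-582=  - 2^1*3^1*97^1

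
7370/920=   737/92 = 8.01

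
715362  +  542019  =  1257381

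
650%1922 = 650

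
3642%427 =226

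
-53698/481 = -112  +  174/481 = - 111.64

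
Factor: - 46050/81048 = -2^( - 2) * 5^2*11^(-1)=- 25/44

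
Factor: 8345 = 5^1*1669^1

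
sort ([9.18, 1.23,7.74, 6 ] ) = [ 1.23,6, 7.74, 9.18 ]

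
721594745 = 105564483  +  616030262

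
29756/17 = 29756/17 = 1750.35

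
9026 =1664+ 7362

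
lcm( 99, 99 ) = 99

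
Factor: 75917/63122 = 2^(-1)*37^( - 1 )*89^1 = 89/74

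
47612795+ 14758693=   62371488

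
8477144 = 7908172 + 568972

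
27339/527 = 27339/527 = 51.88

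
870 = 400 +470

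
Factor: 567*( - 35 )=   -  3^4* 5^1 * 7^2 = - 19845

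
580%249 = 82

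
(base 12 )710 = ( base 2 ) 1111111100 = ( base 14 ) 52c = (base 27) 1AL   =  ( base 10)1020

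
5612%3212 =2400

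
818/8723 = 818/8723 = 0.09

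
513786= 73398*7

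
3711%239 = 126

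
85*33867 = 2878695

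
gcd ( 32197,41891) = 1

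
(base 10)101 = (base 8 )145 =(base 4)1211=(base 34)2X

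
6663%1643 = 91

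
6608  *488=3224704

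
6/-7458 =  - 1+1242/1243 = - 0.00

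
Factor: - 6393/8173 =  - 3^1*11^( - 1) *743^( -1)*2131^1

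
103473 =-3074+106547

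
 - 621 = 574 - 1195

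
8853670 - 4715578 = 4138092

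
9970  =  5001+4969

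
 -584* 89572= - 52310048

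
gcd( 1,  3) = 1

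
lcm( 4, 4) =4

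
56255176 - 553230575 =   -  496975399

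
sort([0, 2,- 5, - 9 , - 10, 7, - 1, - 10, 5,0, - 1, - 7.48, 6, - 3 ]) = [ - 10 , - 10, - 9, - 7.48, - 5, - 3, - 1,  -  1, 0 , 0,2, 5, 6, 7]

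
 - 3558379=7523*(  -  473 ) 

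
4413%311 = 59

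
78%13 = 0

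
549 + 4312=4861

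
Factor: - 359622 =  - 2^1 * 3^2*19979^1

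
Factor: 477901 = 53^1*71^1*127^1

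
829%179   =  113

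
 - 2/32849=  - 1+32847/32849 = -0.00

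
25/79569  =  25/79569 = 0.00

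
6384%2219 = 1946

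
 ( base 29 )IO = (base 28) JE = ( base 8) 1042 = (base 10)546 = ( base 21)150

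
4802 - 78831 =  - 74029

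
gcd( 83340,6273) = 9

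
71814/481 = 149+145/481 = 149.30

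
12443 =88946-76503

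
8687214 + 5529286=14216500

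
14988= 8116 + 6872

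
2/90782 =1/45391  =  0.00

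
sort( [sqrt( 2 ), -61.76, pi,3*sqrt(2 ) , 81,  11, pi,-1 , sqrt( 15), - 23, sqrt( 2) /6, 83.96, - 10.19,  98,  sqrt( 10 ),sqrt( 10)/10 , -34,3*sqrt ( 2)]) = [- 61.76, -34, - 23, - 10.19, - 1 , sqrt(2 ) /6 , sqrt (10) /10, sqrt( 2) , pi,pi, sqrt( 10 ),sqrt ( 15 ),  3*  sqrt( 2 ), 3*sqrt( 2), 11,81, 83.96, 98]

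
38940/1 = 38940 = 38940.00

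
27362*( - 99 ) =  - 2708838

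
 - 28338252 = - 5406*5242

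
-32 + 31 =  - 1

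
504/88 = 5 + 8/11 = 5.73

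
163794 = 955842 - 792048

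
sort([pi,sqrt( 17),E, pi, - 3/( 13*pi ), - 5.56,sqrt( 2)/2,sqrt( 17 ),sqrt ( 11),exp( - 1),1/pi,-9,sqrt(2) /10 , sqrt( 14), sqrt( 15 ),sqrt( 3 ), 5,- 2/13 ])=[  -  9,-5.56, - 2/13, - 3/(13*pi) , sqrt( 2)/10, 1/pi, exp(-1),sqrt(2) /2,sqrt(3 ),E,pi,pi, sqrt(11 ), sqrt( 14), sqrt( 15 ), sqrt( 17 ), sqrt( 17 ),5] 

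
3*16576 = 49728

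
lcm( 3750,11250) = 11250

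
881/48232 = 881/48232 = 0.02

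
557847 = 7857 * 71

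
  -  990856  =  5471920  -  6462776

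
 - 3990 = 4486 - 8476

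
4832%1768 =1296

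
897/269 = 3 + 90/269 = 3.33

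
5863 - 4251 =1612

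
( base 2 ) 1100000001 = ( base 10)769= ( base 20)1I9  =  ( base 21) 1fd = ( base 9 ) 1044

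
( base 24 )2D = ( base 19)34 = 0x3d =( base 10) 61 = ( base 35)1Q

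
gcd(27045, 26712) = 9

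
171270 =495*346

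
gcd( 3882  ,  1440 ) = 6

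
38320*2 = 76640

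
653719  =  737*887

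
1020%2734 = 1020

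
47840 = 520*92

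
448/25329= 448/25329= 0.02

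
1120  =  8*140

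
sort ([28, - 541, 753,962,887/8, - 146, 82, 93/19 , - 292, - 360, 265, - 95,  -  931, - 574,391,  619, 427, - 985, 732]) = [  -  985, - 931, - 574,- 541, - 360,-292,-146, - 95 , 93/19, 28, 82, 887/8 , 265, 391,427,619,732, 753, 962]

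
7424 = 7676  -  252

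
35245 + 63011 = 98256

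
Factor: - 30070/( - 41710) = 31^1*43^(  -  1) = 31/43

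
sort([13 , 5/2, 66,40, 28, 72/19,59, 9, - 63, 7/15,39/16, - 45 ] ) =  [ - 63 , - 45,7/15, 39/16, 5/2, 72/19,9,13,28,  40,  59, 66] 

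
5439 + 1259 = 6698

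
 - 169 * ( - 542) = 91598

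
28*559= 15652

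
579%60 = 39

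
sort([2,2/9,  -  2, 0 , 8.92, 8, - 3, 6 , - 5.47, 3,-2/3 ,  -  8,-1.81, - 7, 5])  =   [ - 8,-7,-5.47, -3,-2, - 1.81,-2/3, 0, 2/9, 2, 3, 5, 6, 8,8.92]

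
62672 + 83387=146059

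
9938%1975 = 63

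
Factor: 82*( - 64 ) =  - 5248=- 2^7*41^1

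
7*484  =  3388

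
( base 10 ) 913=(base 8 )1621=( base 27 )16m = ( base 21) 21A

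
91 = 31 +60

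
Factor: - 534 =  - 2^1*3^1*89^1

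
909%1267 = 909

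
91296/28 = 22824/7 = 3260.57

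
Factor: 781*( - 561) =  - 438141 = - 3^1*11^2*17^1*71^1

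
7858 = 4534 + 3324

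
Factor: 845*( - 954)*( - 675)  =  2^1*3^5*5^3*13^2*53^1=544137750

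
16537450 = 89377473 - 72840023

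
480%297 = 183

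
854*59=50386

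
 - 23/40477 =-23/40477 =- 0.00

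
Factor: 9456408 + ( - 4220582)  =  5235826 = 2^1*1163^1 * 2251^1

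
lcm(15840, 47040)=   1552320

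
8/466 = 4/233= 0.02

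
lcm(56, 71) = 3976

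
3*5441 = 16323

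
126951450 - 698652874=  - 571701424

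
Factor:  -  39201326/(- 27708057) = 2^1*3^( - 2)*13^( - 2)*4019^1*4877^1*18217^(  -  1 )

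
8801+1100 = 9901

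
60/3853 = 60/3853 = 0.02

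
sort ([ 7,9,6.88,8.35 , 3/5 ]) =[ 3/5, 6.88,7,8.35,9 ]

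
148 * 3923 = 580604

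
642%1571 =642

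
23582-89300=  -  65718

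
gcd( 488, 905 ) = 1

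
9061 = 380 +8681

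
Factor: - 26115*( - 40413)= 3^2*5^1 * 19^1*709^1*1741^1 = 1055385495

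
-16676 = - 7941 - 8735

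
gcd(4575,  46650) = 75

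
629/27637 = 629/27637=0.02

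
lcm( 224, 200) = 5600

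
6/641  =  6/641 = 0.01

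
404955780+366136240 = 771092020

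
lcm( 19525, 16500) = 1171500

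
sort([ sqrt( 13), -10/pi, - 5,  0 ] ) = [ -5, - 10/pi , 0,sqrt( 13)] 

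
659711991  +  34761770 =694473761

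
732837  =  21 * 34897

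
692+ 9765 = 10457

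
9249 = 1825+7424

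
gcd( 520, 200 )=40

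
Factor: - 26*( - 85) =2210 = 2^1*5^1*13^1*17^1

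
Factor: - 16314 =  - 2^1*3^1 * 2719^1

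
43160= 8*5395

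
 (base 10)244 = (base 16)f4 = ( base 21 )bd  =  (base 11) 202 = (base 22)b2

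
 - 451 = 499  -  950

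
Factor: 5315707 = 5315707^1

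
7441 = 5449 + 1992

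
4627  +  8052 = 12679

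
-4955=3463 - 8418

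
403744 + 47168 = 450912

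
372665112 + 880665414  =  1253330526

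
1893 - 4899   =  -3006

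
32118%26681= 5437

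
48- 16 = 32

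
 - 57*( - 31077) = 1771389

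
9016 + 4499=13515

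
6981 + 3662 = 10643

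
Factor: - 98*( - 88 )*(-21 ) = - 181104 =- 2^4* 3^1 * 7^3 * 11^1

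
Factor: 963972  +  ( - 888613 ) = 75359 = 179^1*421^1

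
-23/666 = -23/666 = - 0.03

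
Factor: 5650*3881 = 2^1*5^2*113^1*3881^1 = 21927650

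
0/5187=0 = 0.00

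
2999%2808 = 191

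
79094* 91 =7197554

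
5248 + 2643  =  7891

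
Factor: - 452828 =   -  2^2*79^1*1433^1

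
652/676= 163/169  =  0.96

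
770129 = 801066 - 30937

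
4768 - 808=3960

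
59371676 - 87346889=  - 27975213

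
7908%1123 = 47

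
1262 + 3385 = 4647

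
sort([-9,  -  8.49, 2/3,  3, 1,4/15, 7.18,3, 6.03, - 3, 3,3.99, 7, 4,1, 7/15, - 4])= [ - 9, - 8.49,-4, - 3, 4/15, 7/15, 2/3,1, 1,3, 3, 3 , 3.99, 4, 6.03,  7,  7.18] 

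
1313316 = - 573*( - 2292) 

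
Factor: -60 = -2^2 * 3^1 * 5^1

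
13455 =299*45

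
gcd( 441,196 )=49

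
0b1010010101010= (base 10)5290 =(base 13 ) 253C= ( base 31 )5FK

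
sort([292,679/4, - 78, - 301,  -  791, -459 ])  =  [  -  791, - 459 ,  -  301,-78,679/4,  292] 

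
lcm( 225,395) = 17775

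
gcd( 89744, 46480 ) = 16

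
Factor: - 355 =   -  5^1*71^1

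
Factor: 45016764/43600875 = 15005588/14533625 = 2^2*5^( - 3 )*13^1*59^1*67^1*73^1*116269^( - 1 )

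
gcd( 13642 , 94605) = 1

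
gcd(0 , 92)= 92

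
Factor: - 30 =  -  2^1 * 3^1 * 5^1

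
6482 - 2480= 4002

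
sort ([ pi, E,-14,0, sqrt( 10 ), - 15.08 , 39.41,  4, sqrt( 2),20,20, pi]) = [ -15.08,  -  14, 0,  sqrt (2), E,pi, pi, sqrt(10),  4, 20,20,39.41]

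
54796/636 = 13699/159 = 86.16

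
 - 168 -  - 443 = 275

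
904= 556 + 348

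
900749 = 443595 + 457154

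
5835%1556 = 1167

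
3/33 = 1/11 = 0.09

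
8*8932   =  71456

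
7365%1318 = 775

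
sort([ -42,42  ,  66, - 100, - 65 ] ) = [ - 100, - 65,-42,  42,66 ] 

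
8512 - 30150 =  - 21638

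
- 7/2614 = - 7/2614 =- 0.00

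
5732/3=1910 + 2/3 = 1910.67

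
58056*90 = 5225040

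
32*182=5824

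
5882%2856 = 170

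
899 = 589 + 310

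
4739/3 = 1579 + 2/3 = 1579.67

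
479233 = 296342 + 182891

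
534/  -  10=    -267/5=- 53.40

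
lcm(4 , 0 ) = 0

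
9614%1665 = 1289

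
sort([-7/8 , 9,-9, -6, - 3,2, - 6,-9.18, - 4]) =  [ - 9.18, - 9, - 6,-6 , - 4, - 3 , - 7/8 , 2,9]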